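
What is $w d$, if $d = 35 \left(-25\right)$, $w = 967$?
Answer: $-846125$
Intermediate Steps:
$d = -875$
$w d = 967 \left(-875\right) = -846125$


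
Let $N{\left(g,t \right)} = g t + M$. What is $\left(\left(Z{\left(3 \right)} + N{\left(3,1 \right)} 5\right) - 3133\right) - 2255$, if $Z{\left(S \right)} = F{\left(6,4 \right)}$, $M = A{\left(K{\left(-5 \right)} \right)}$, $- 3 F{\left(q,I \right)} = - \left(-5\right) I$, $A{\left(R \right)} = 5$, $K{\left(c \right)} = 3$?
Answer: $- \frac{16064}{3} \approx -5354.7$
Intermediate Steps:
$F{\left(q,I \right)} = - \frac{5 I}{3}$ ($F{\left(q,I \right)} = - \frac{\left(-1\right) \left(- 5 I\right)}{3} = - \frac{5 I}{3}$)
$M = 5$
$N{\left(g,t \right)} = 5 + g t$ ($N{\left(g,t \right)} = g t + 5 = 5 + g t$)
$Z{\left(S \right)} = - \frac{20}{3}$ ($Z{\left(S \right)} = \left(- \frac{5}{3}\right) 4 = - \frac{20}{3}$)
$\left(\left(Z{\left(3 \right)} + N{\left(3,1 \right)} 5\right) - 3133\right) - 2255 = \left(\left(- \frac{20}{3} + \left(5 + 3 \cdot 1\right) 5\right) - 3133\right) - 2255 = \left(\left(- \frac{20}{3} + \left(5 + 3\right) 5\right) - 3133\right) - 2255 = \left(\left(- \frac{20}{3} + 8 \cdot 5\right) - 3133\right) - 2255 = \left(\left(- \frac{20}{3} + 40\right) - 3133\right) - 2255 = \left(\frac{100}{3} - 3133\right) - 2255 = - \frac{9299}{3} - 2255 = - \frac{16064}{3}$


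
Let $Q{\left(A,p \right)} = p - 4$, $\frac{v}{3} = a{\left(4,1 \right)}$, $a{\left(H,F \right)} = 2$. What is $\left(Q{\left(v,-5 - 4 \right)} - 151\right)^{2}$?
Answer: $26896$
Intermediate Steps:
$v = 6$ ($v = 3 \cdot 2 = 6$)
$Q{\left(A,p \right)} = -4 + p$ ($Q{\left(A,p \right)} = p - 4 = -4 + p$)
$\left(Q{\left(v,-5 - 4 \right)} - 151\right)^{2} = \left(\left(-4 - 9\right) - 151\right)^{2} = \left(-13 - 151\right)^{2} = \left(-164\right)^{2} = 26896$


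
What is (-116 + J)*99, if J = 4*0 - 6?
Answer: -12078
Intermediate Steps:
J = -6 (J = 0 - 6 = -6)
(-116 + J)*99 = (-116 - 6)*99 = -122*99 = -12078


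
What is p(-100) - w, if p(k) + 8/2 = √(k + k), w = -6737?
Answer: 6733 + 10*I*√2 ≈ 6733.0 + 14.142*I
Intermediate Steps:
p(k) = -4 + √2*√k (p(k) = -4 + √(k + k) = -4 + √(2*k) = -4 + √2*√k)
p(-100) - w = (-4 + √2*√(-100)) - 1*(-6737) = (-4 + √2*(10*I)) + 6737 = (-4 + 10*I*√2) + 6737 = 6733 + 10*I*√2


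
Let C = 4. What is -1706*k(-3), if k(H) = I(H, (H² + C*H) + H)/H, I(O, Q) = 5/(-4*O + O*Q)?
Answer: 853/9 ≈ 94.778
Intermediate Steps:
k(H) = 5/(H²*(-4 + H² + 5*H)) (k(H) = (5/(H*(-4 + ((H² + 4*H) + H))))/H = (5/(H*(-4 + (H² + 5*H))))/H = (5/(H*(-4 + H² + 5*H)))/H = 5/(H²*(-4 + H² + 5*H)))
-1706*k(-3) = -8530/((-3)²*(-4 - 3*(5 - 3))) = -8530/(9*(-4 - 3*2)) = -8530/(9*(-4 - 6)) = -8530/(9*(-10)) = -8530*(-1)/(9*10) = -1706*(-1/18) = 853/9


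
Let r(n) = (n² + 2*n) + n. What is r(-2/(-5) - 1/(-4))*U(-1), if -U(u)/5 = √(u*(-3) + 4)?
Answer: -949*√7/80 ≈ -31.385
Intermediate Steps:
U(u) = -5*√(4 - 3*u) (U(u) = -5*√(u*(-3) + 4) = -5*√(-3*u + 4) = -5*√(4 - 3*u))
r(n) = n² + 3*n
r(-2/(-5) - 1/(-4))*U(-1) = ((-2/(-5) - 1/(-4))*(3 + (-2/(-5) - 1/(-4))))*(-5*√(4 - 3*(-1))) = ((-2*(-⅕) - 1*(-¼))*(3 + (-2*(-⅕) - 1*(-¼))))*(-5*√(4 + 3)) = ((⅖ + ¼)*(3 + (⅖ + ¼)))*(-5*√7) = (13*(3 + 13/20)/20)*(-5*√7) = ((13/20)*(73/20))*(-5*√7) = 949*(-5*√7)/400 = -949*√7/80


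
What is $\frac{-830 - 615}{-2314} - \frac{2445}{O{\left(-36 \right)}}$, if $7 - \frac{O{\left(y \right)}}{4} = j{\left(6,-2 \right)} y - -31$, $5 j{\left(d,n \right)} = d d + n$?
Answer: $- \frac{3651255}{1703104} \approx -2.1439$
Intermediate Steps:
$j{\left(d,n \right)} = \frac{n}{5} + \frac{d^{2}}{5}$ ($j{\left(d,n \right)} = \frac{d d + n}{5} = \frac{d^{2} + n}{5} = \frac{n + d^{2}}{5} = \frac{n}{5} + \frac{d^{2}}{5}$)
$O{\left(y \right)} = -96 - \frac{136 y}{5}$ ($O{\left(y \right)} = 28 - 4 \left(\left(\frac{1}{5} \left(-2\right) + \frac{6^{2}}{5}\right) y - -31\right) = 28 - 4 \left(\left(- \frac{2}{5} + \frac{1}{5} \cdot 36\right) y + 31\right) = 28 - 4 \left(\left(- \frac{2}{5} + \frac{36}{5}\right) y + 31\right) = 28 - 4 \left(\frac{34 y}{5} + 31\right) = 28 - 4 \left(31 + \frac{34 y}{5}\right) = 28 - \left(124 + \frac{136 y}{5}\right) = -96 - \frac{136 y}{5}$)
$\frac{-830 - 615}{-2314} - \frac{2445}{O{\left(-36 \right)}} = \frac{-830 - 615}{-2314} - \frac{2445}{-96 - - \frac{4896}{5}} = \left(-830 - 615\right) \left(- \frac{1}{2314}\right) - \frac{2445}{-96 + \frac{4896}{5}} = \left(-1445\right) \left(- \frac{1}{2314}\right) - \frac{2445}{\frac{4416}{5}} = \frac{1445}{2314} - \frac{4075}{1472} = - \frac{3651255}{1703104}$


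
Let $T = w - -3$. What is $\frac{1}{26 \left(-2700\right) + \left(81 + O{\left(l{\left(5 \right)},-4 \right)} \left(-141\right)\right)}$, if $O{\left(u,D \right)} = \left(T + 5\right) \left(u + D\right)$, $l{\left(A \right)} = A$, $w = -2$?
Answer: $- \frac{1}{70965} \approx -1.4091 \cdot 10^{-5}$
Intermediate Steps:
$T = 1$ ($T = -2 - -3 = -2 + 3 = 1$)
$O{\left(u,D \right)} = 6 D + 6 u$ ($O{\left(u,D \right)} = \left(1 + 5\right) \left(u + D\right) = 6 \left(D + u\right) = 6 D + 6 u$)
$\frac{1}{26 \left(-2700\right) + \left(81 + O{\left(l{\left(5 \right)},-4 \right)} \left(-141\right)\right)} = \frac{1}{26 \left(-2700\right) + \left(81 + \left(6 \left(-4\right) + 6 \cdot 5\right) \left(-141\right)\right)} = \frac{1}{-70200 + \left(81 + \left(-24 + 30\right) \left(-141\right)\right)} = \frac{1}{-70200 + \left(81 + 6 \left(-141\right)\right)} = \frac{1}{-70200 + \left(81 - 846\right)} = \frac{1}{-70200 - 765} = \frac{1}{-70965} = - \frac{1}{70965}$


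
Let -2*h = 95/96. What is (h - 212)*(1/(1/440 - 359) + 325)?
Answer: -2094467051765/30328128 ≈ -69060.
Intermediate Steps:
h = -95/192 (h = -95/(2*96) = -1/2*95/96 = -95/192 ≈ -0.49479)
(h - 212)*(1/(1/440 - 359) + 325) = (-95/192 - 212)*(1/(1/440 - 359) + 325) = -40799*(1/(1/440 - 359) + 325)/192 = -40799*(1/(-157959/440) + 325)/192 = -40799*(-440/157959 + 325)/192 = -40799/192*51336235/157959 = -2094467051765/30328128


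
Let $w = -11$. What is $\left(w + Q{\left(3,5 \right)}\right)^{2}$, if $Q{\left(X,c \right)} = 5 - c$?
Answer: $121$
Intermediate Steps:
$\left(w + Q{\left(3,5 \right)}\right)^{2} = \left(-11 + \left(5 - 5\right)\right)^{2} = \left(-11 + 0\right)^{2} = \left(-11\right)^{2} = 121$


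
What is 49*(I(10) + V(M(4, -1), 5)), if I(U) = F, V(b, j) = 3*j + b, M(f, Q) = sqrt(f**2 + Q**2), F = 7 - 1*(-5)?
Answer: 1323 + 49*sqrt(17) ≈ 1525.0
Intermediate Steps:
F = 12 (F = 7 + 5 = 12)
M(f, Q) = sqrt(Q**2 + f**2)
V(b, j) = b + 3*j
I(U) = 12
49*(I(10) + V(M(4, -1), 5)) = 49*(12 + (sqrt((-1)**2 + 4**2) + 3*5)) = 49*(12 + (sqrt(1 + 16) + 15)) = 49*(12 + (sqrt(17) + 15)) = 49*(12 + (15 + sqrt(17))) = 49*(27 + sqrt(17)) = 1323 + 49*sqrt(17)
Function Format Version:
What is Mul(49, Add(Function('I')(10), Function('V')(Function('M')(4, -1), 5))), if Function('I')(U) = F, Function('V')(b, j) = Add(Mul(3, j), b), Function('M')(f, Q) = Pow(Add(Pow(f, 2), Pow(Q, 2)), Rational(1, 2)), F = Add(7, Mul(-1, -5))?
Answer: Add(1323, Mul(49, Pow(17, Rational(1, 2)))) ≈ 1525.0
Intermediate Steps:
F = 12 (F = Add(7, 5) = 12)
Function('M')(f, Q) = Pow(Add(Pow(Q, 2), Pow(f, 2)), Rational(1, 2))
Function('V')(b, j) = Add(b, Mul(3, j))
Function('I')(U) = 12
Mul(49, Add(Function('I')(10), Function('V')(Function('M')(4, -1), 5))) = Mul(49, Add(12, Add(Pow(Add(Pow(-1, 2), Pow(4, 2)), Rational(1, 2)), Mul(3, 5)))) = Mul(49, Add(12, Add(Pow(Add(1, 16), Rational(1, 2)), 15))) = Mul(49, Add(12, Add(Pow(17, Rational(1, 2)), 15))) = Mul(49, Add(12, Add(15, Pow(17, Rational(1, 2))))) = Mul(49, Add(27, Pow(17, Rational(1, 2)))) = Add(1323, Mul(49, Pow(17, Rational(1, 2))))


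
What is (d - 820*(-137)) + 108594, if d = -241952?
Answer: -21018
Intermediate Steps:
(d - 820*(-137)) + 108594 = (-241952 - 820*(-137)) + 108594 = (-241952 + 112340) + 108594 = -129612 + 108594 = -21018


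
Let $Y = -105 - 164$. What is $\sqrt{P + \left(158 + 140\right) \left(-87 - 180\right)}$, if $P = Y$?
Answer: $i \sqrt{79835} \approx 282.55 i$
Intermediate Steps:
$Y = -269$
$P = -269$
$\sqrt{P + \left(158 + 140\right) \left(-87 - 180\right)} = \sqrt{-269 + \left(158 + 140\right) \left(-87 - 180\right)} = \sqrt{-269 + 298 \left(-267\right)} = \sqrt{-269 - 79566} = \sqrt{-79835} = i \sqrt{79835}$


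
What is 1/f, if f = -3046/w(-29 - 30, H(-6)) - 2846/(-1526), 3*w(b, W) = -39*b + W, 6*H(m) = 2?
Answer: -2633876/5546245 ≈ -0.47489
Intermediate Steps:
H(m) = ⅓ (H(m) = (⅙)*2 = ⅓)
w(b, W) = -13*b + W/3 (w(b, W) = (-39*b + W)/3 = (W - 39*b)/3 = -13*b + W/3)
f = -5546245/2633876 (f = -3046/(-13*(-29 - 30) + (⅓)*(⅓)) - 2846/(-1526) = -3046/(-13*(-59) + ⅑) - 2846*(-1/1526) = -3046/(767 + ⅑) + 1423/763 = -3046/6904/9 + 1423/763 = -3046*9/6904 + 1423/763 = -13707/3452 + 1423/763 = -5546245/2633876 ≈ -2.1057)
1/f = 1/(-5546245/2633876) = -2633876/5546245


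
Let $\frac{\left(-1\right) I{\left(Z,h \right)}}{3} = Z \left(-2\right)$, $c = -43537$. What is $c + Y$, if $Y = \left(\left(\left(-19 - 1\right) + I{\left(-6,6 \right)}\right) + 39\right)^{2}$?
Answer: $-43248$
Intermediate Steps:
$I{\left(Z,h \right)} = 6 Z$ ($I{\left(Z,h \right)} = - 3 Z \left(-2\right) = - 3 \left(- 2 Z\right) = 6 Z$)
$Y = 289$ ($Y = \left(\left(\left(-19 - 1\right) + 6 \left(-6\right)\right) + 39\right)^{2} = \left(\left(-20 - 36\right) + 39\right)^{2} = \left(-56 + 39\right)^{2} = \left(-17\right)^{2} = 289$)
$c + Y = -43537 + 289 = -43248$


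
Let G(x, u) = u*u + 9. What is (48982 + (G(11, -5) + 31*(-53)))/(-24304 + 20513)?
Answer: -47373/3791 ≈ -12.496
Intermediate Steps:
G(x, u) = 9 + u² (G(x, u) = u² + 9 = 9 + u²)
(48982 + (G(11, -5) + 31*(-53)))/(-24304 + 20513) = (48982 + ((9 + (-5)²) + 31*(-53)))/(-24304 + 20513) = (48982 + ((9 + 25) - 1643))/(-3791) = (48982 + (34 - 1643))*(-1/3791) = (48982 - 1609)*(-1/3791) = 47373*(-1/3791) = -47373/3791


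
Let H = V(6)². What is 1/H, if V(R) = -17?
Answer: 1/289 ≈ 0.0034602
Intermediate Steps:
H = 289 (H = (-17)² = 289)
1/H = 1/289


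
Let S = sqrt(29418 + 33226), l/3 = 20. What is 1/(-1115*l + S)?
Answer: -16725/1118886839 - sqrt(15661)/2237773678 ≈ -1.5004e-5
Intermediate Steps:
l = 60 (l = 3*20 = 60)
S = 2*sqrt(15661) (S = sqrt(62644) = 2*sqrt(15661) ≈ 250.29)
1/(-1115*l + S) = 1/(-1115*60 + 2*sqrt(15661)) = 1/(-66900 + 2*sqrt(15661))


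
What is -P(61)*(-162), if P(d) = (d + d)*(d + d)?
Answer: 2411208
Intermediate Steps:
P(d) = 4*d**2 (P(d) = (2*d)*(2*d) = 4*d**2)
-P(61)*(-162) = -4*61**2*(-162) = -4*3721*(-162) = -14884*(-162) = -1*(-2411208) = 2411208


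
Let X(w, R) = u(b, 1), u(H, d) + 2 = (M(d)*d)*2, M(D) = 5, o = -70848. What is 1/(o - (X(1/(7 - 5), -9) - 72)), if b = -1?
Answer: -1/70784 ≈ -1.4127e-5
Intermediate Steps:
u(H, d) = -2 + 10*d (u(H, d) = -2 + (5*d)*2 = -2 + 10*d)
X(w, R) = 8 (X(w, R) = -2 + 10*1 = -2 + 10 = 8)
1/(o - (X(1/(7 - 5), -9) - 72)) = 1/(-70848 - (8 - 72)) = 1/(-70848 - 1*(-64)) = 1/(-70848 + 64) = 1/(-70784) = -1/70784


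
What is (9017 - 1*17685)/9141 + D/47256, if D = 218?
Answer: -6176095/6544956 ≈ -0.94364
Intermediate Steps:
(9017 - 1*17685)/9141 + D/47256 = (9017 - 1*17685)/9141 + 218/47256 = (9017 - 17685)*(1/9141) + 218*(1/47256) = -8668*1/9141 + 109/23628 = -788/831 + 109/23628 = -6176095/6544956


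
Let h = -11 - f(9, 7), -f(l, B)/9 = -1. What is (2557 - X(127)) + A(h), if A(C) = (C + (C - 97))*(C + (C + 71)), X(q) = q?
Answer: -1817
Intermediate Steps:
f(l, B) = 9 (f(l, B) = -9*(-1) = 9)
h = -20 (h = -11 - 1*9 = -11 - 9 = -20)
A(C) = (-97 + 2*C)*(71 + 2*C) (A(C) = (C + (-97 + C))*(C + (71 + C)) = (-97 + 2*C)*(71 + 2*C))
(2557 - X(127)) + A(h) = (2557 - 1*127) + (-6887 - 52*(-20) + 4*(-20)**2) = (2557 - 127) + (-6887 + 1040 + 4*400) = 2430 + (-6887 + 1040 + 1600) = 2430 - 4247 = -1817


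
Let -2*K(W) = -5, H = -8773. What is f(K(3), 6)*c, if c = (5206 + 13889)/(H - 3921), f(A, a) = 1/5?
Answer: -3819/12694 ≈ -0.30085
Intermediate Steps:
K(W) = 5/2 (K(W) = -½*(-5) = 5/2)
f(A, a) = ⅕
c = -19095/12694 (c = (5206 + 13889)/(-8773 - 3921) = 19095/(-12694) = 19095*(-1/12694) = -19095/12694 ≈ -1.5043)
f(K(3), 6)*c = (⅕)*(-19095/12694) = -3819/12694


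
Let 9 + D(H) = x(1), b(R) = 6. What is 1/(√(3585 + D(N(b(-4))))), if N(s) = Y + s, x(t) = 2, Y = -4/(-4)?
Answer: √3578/3578 ≈ 0.016718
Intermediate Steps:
Y = 1 (Y = -4*(-¼) = 1)
N(s) = 1 + s
D(H) = -7 (D(H) = -9 + 2 = -7)
1/(√(3585 + D(N(b(-4))))) = 1/(√(3585 - 7)) = 1/(√3578) = √3578/3578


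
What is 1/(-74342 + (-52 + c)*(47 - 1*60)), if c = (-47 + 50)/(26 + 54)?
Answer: -80/5893319 ≈ -1.3575e-5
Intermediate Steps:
c = 3/80 ≈ 0.037500
1/(-74342 + (-52 + c)*(47 - 1*60)) = 1/(-74342 + (-52 + 3/80)*(47 - 1*60)) = 1/(-74342 - 4157*(47 - 60)/80) = 1/(-74342 - 4157/80*(-13)) = 1/(-74342 + 54041/80) = 1/(-5893319/80) = -80/5893319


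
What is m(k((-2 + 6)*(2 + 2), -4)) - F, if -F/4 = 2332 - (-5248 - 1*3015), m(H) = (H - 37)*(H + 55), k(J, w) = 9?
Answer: 40588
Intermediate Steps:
m(H) = (-37 + H)*(55 + H)
F = -42380 (F = -4*(2332 - (-5248 - 1*3015)) = -4*(2332 - (-5248 - 3015)) = -4*(2332 - 1*(-8263)) = -4*(2332 + 8263) = -4*10595 = -42380)
m(k((-2 + 6)*(2 + 2), -4)) - F = (-2035 + 9² + 18*9) - 1*(-42380) = (-2035 + 81 + 162) + 42380 = -1792 + 42380 = 40588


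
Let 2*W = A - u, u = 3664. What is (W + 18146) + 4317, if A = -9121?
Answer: 32141/2 ≈ 16071.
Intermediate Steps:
W = -12785/2 (W = (-9121 - 1*3664)/2 = (-9121 - 3664)/2 = (1/2)*(-12785) = -12785/2 ≈ -6392.5)
(W + 18146) + 4317 = (-12785/2 + 18146) + 4317 = 23507/2 + 4317 = 32141/2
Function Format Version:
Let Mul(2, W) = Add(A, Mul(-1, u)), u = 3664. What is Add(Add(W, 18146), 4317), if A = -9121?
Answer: Rational(32141, 2) ≈ 16071.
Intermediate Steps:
W = Rational(-12785, 2) (W = Mul(Rational(1, 2), Add(-9121, Mul(-1, 3664))) = Mul(Rational(1, 2), Add(-9121, -3664)) = Mul(Rational(1, 2), -12785) = Rational(-12785, 2) ≈ -6392.5)
Add(Add(W, 18146), 4317) = Add(Add(Rational(-12785, 2), 18146), 4317) = Add(Rational(23507, 2), 4317) = Rational(32141, 2)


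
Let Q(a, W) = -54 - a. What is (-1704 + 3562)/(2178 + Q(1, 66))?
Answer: 1858/2123 ≈ 0.87518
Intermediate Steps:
(-1704 + 3562)/(2178 + Q(1, 66)) = (-1704 + 3562)/(2178 + (-54 - 1*1)) = 1858/(2178 + (-54 - 1)) = 1858/(2178 - 55) = 1858/2123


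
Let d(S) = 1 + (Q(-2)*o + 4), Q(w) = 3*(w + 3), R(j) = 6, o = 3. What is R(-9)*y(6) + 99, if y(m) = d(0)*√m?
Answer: 99 + 84*√6 ≈ 304.76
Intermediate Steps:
Q(w) = 9 + 3*w (Q(w) = 3*(3 + w) = 9 + 3*w)
d(S) = 14 (d(S) = 1 + ((9 + 3*(-2))*3 + 4) = 1 + ((9 - 6)*3 + 4) = 1 + (3*3 + 4) = 1 + (9 + 4) = 1 + 13 = 14)
y(m) = 14*√m
R(-9)*y(6) + 99 = 6*(14*√6) + 99 = 84*√6 + 99 = 99 + 84*√6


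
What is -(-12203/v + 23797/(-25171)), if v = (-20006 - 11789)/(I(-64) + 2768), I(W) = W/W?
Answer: -849774157682/800311945 ≈ -1061.8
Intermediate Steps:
I(W) = 1
v = -31795/2769 (v = (-20006 - 11789)/(1 + 2768) = -31795/2769 ≈ -11.482)
-(-12203/v + 23797/(-25171)) = -(-12203/(-31795/2769) + 23797/(-25171)) = -(-12203*(-2769/31795) + 23797*(-1/25171)) = -(33790107/31795 - 23797/25171) = -1*849774157682/800311945 = -849774157682/800311945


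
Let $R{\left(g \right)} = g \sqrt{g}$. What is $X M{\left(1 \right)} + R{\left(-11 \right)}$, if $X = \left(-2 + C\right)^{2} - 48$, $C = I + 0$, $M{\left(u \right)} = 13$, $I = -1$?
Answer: $-507 - 11 i \sqrt{11} \approx -507.0 - 36.483 i$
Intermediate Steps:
$C = -1$ ($C = -1 + 0 = -1$)
$R{\left(g \right)} = g^{\frac{3}{2}}$
$X = -39$ ($X = \left(-2 - 1\right)^{2} - 48 = \left(-3\right)^{2} - 48 = 9 - 48 = -39$)
$X M{\left(1 \right)} + R{\left(-11 \right)} = \left(-39\right) 13 + \left(-11\right)^{\frac{3}{2}} = -507 - 11 i \sqrt{11}$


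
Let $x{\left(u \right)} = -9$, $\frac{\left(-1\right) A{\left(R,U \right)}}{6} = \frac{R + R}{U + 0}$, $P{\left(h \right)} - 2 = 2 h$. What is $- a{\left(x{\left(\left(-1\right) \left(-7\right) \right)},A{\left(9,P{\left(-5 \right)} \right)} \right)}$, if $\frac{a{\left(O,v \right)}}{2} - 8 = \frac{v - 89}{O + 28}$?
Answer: $- \frac{153}{19} \approx -8.0526$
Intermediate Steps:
$P{\left(h \right)} = 2 + 2 h$
$A{\left(R,U \right)} = - \frac{12 R}{U}$ ($A{\left(R,U \right)} = - 6 \frac{R + R}{U + 0} = - 6 \frac{2 R}{U} = - \frac{12 R}{U}$)
$a{\left(O,v \right)} = 16 + \frac{2 \left(-89 + v\right)}{28 + O}$ ($a{\left(O,v \right)} = 16 + 2 \frac{v - 89}{O + 28} = 16 + 2 \frac{-89 + v}{28 + O} = 16 + \frac{2 \left(-89 + v\right)}{28 + O}$)
$- a{\left(x{\left(\left(-1\right) \left(-7\right) \right)},A{\left(9,P{\left(-5 \right)} \right)} \right)} = - \frac{2 \left(135 - \frac{108}{2 + 2 \left(-5\right)} + 8 \left(-9\right)\right)}{28 - 9} = - \frac{2 \left(135 - \frac{108}{2 - 10} - 72\right)}{19} = - \frac{2 \left(135 - \frac{108}{-8} - 72\right)}{19} = - \frac{2 \left(135 - 108 \left(- \frac{1}{8}\right) - 72\right)}{19} = - \frac{2 \left(135 + \frac{27}{2} - 72\right)}{19} = - \frac{2 \cdot 153}{19 \cdot 2} = \left(-1\right) \frac{153}{19} = - \frac{153}{19}$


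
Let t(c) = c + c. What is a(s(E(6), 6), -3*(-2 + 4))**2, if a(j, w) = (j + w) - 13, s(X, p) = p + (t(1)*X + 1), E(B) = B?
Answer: 0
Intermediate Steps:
t(c) = 2*c
s(X, p) = 1 + p + 2*X (s(X, p) = p + ((2*1)*X + 1) = p + (2*X + 1) = p + (1 + 2*X) = 1 + p + 2*X)
a(j, w) = -13 + j + w
a(s(E(6), 6), -3*(-2 + 4))**2 = (-13 + (1 + 6 + 2*6) - 3*(-2 + 4))**2 = (-13 + (1 + 6 + 12) - 3*2)**2 = (-13 + 19 - 6)**2 = 0**2 = 0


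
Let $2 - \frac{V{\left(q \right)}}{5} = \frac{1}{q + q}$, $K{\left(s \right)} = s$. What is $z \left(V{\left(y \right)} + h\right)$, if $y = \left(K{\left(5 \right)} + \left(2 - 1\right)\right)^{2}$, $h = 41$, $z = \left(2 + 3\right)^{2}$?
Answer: $\frac{91675}{72} \approx 1273.3$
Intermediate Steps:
$z = 25$ ($z = 5^{2} = 25$)
$y = 36$ ($y = \left(5 + \left(2 - 1\right)\right)^{2} = \left(5 + 1\right)^{2} = 6^{2} = 36$)
$V{\left(q \right)} = 10 - \frac{5}{2 q}$ ($V{\left(q \right)} = 10 - \frac{5}{q + q} = 10 - \frac{5}{2 q}$)
$z \left(V{\left(y \right)} + h\right) = 25 \left(\left(10 - \frac{5}{2 \cdot 36}\right) + 41\right) = 25 \left(\left(10 - \frac{5}{72}\right) + 41\right) = 25 \left(\frac{715}{72} + 41\right) = 25 \cdot \frac{3667}{72} = \frac{91675}{72}$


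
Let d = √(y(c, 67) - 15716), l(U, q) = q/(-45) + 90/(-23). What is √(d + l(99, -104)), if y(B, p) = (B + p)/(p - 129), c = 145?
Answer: √(-183233870 + 3689775*I*√15106362)/10695 ≈ 7.8672 + 7.9684*I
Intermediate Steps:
l(U, q) = -90/23 - q/45 (l(U, q) = q*(-1/45) + 90*(-1/23) = -q/45 - 90/23 = -90/23 - q/45)
y(B, p) = (B + p)/(-129 + p)
d = I*√15106362/31 (d = √((145 + 67)/(-129 + 67) - 15716) = √(212/(-62) - 15716) = √(-1/62*212 - 15716) = √(-106/31 - 15716) = √(-487302/31) = I*√15106362/31 ≈ 125.38*I)
√(d + l(99, -104)) = √(I*√15106362/31 + (-90/23 - 1/45*(-104))) = √(I*√15106362/31 + (-90/23 + 104/45)) = √(I*√15106362/31 - 1658/1035) = √(-1658/1035 + I*√15106362/31)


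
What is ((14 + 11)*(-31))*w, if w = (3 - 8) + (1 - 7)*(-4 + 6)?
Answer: 13175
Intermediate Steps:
w = -17 (w = -5 - 6*2 = -5 - 12 = -17)
((14 + 11)*(-31))*w = ((14 + 11)*(-31))*(-17) = (25*(-31))*(-17) = -775*(-17) = 13175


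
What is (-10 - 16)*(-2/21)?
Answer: 52/21 ≈ 2.4762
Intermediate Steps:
(-10 - 16)*(-2/21) = -(-52)/21 = -26*(-2/21) = 52/21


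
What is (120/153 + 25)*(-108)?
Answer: -47340/17 ≈ -2784.7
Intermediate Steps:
(120/153 + 25)*(-108) = (120*(1/153) + 25)*(-108) = (40/51 + 25)*(-108) = (1315/51)*(-108) = -47340/17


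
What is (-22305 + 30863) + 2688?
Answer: 11246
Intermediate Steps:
(-22305 + 30863) + 2688 = 8558 + 2688 = 11246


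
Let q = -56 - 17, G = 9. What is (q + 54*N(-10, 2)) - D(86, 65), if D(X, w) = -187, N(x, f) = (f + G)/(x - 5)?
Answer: 372/5 ≈ 74.400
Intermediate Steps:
N(x, f) = (9 + f)/(-5 + x) (N(x, f) = (f + 9)/(x - 5) = (9 + f)/(-5 + x))
q = -73
(q + 54*N(-10, 2)) - D(86, 65) = (-73 + 54*((9 + 2)/(-5 - 10))) - 1*(-187) = (-73 + 54*(11/(-15))) + 187 = (-73 + 54*(-1/15*11)) + 187 = (-73 + 54*(-11/15)) + 187 = (-73 - 198/5) + 187 = -563/5 + 187 = 372/5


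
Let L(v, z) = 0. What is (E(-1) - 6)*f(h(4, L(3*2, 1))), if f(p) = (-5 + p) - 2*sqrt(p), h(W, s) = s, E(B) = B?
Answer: 35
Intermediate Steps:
f(p) = -5 + p - 2*sqrt(p)
(E(-1) - 6)*f(h(4, L(3*2, 1))) = (-1 - 6)*(-5 + 0 - 2*sqrt(0)) = -7*(-5 + 0 - 2*0) = -7*(-5 + 0 + 0) = -7*(-5) = 35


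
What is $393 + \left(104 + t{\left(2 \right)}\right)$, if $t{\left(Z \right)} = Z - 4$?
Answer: $495$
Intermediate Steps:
$t{\left(Z \right)} = -4 + Z$
$393 + \left(104 + t{\left(2 \right)}\right) = 393 + \left(104 + \left(-4 + 2\right)\right) = 393 + \left(104 - 2\right) = 393 + 102 = 495$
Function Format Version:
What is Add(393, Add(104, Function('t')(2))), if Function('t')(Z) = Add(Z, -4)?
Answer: 495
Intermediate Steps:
Function('t')(Z) = Add(-4, Z)
Add(393, Add(104, Function('t')(2))) = Add(393, Add(104, Add(-4, 2))) = Add(393, Add(104, -2)) = Add(393, 102) = 495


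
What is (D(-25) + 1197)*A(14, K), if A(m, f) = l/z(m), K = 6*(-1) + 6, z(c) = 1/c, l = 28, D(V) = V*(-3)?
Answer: 498624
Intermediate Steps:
D(V) = -3*V
K = 0 (K = -6 + 6 = 0)
A(m, f) = 28*m (A(m, f) = 28/(1/m) = 28*m)
(D(-25) + 1197)*A(14, K) = (-3*(-25) + 1197)*(28*14) = (75 + 1197)*392 = 1272*392 = 498624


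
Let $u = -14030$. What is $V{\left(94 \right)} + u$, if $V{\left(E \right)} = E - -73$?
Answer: $-13863$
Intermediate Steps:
$V{\left(E \right)} = 73 + E$ ($V{\left(E \right)} = E + 73 = 73 + E$)
$V{\left(94 \right)} + u = \left(73 + 94\right) - 14030 = 167 - 14030 = -13863$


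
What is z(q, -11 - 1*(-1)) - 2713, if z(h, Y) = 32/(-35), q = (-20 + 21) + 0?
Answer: -94987/35 ≈ -2713.9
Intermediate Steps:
q = 1 (q = 1 + 0 = 1)
z(h, Y) = -32/35 (z(h, Y) = 32*(-1/35) = -32/35)
z(q, -11 - 1*(-1)) - 2713 = -32/35 - 2713 = -94987/35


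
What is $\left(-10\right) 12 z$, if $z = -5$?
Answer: $600$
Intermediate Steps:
$\left(-10\right) 12 z = \left(-10\right) 12 \left(-5\right) = \left(-120\right) \left(-5\right) = 600$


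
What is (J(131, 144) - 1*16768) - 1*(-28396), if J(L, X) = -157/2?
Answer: 23099/2 ≈ 11550.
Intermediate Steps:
J(L, X) = -157/2 (J(L, X) = -157*1/2 = -157/2)
(J(131, 144) - 1*16768) - 1*(-28396) = (-157/2 - 1*16768) - 1*(-28396) = (-157/2 - 16768) + 28396 = -33693/2 + 28396 = 23099/2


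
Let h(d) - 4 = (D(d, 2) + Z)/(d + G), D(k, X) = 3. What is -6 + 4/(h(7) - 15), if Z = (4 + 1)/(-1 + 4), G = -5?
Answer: -84/13 ≈ -6.4615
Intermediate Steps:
Z = 5/3 ≈ 1.6667
h(d) = 4 + 14/(3*(-5 + d)) (h(d) = 4 + (3 + 5/3)/(d - 5) = 4 + 14/(3*(-5 + d)))
-6 + 4/(h(7) - 15) = -6 + 4/(2*(-23 + 6*7)/(3*(-5 + 7)) - 15) = -6 + 4/((⅔)*(-23 + 42)/2 - 15) = -6 + 4/((⅔)*(½)*19 - 15) = -6 + 4/(19/3 - 15) = -6 + 4/(-26/3) = -6 + 4*(-3/26) = -6 - 6/13 = -84/13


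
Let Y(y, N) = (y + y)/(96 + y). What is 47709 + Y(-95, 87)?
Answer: 47519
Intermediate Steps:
Y(y, N) = 2*y/(96 + y) (Y(y, N) = (2*y)/(96 + y) = 2*y/(96 + y))
47709 + Y(-95, 87) = 47709 + 2*(-95)/(96 - 95) = 47709 + 2*(-95)/1 = 47709 + 2*(-95)*1 = 47709 - 190 = 47519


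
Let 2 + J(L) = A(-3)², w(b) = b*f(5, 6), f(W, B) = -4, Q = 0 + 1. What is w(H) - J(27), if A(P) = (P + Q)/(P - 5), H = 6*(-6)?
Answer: 2335/16 ≈ 145.94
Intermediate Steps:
Q = 1
H = -36
w(b) = -4*b (w(b) = b*(-4) = -4*b)
A(P) = (1 + P)/(-5 + P) (A(P) = (P + 1)/(P - 5) = (1 + P)/(-5 + P))
J(L) = -31/16 (J(L) = -2 + ((1 - 3)/(-5 - 3))² = -2 + (-2/(-8))² = -2 + (-⅛*(-2))² = -2 + (¼)² = -2 + 1/16 = -31/16)
w(H) - J(27) = -4*(-36) - 1*(-31/16) = 144 + 31/16 = 2335/16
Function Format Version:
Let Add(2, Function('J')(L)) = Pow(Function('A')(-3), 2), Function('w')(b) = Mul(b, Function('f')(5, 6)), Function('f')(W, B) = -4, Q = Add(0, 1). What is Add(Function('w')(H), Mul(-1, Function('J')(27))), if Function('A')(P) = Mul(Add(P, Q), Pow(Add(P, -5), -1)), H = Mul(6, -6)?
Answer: Rational(2335, 16) ≈ 145.94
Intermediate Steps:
Q = 1
H = -36
Function('w')(b) = Mul(-4, b) (Function('w')(b) = Mul(b, -4) = Mul(-4, b))
Function('A')(P) = Mul(Pow(Add(-5, P), -1), Add(1, P)) (Function('A')(P) = Mul(Add(P, 1), Pow(Add(P, -5), -1)) = Mul(Add(1, P), Pow(Add(-5, P), -1)) = Mul(Pow(Add(-5, P), -1), Add(1, P)))
Function('J')(L) = Rational(-31, 16) (Function('J')(L) = Add(-2, Pow(Mul(Pow(Add(-5, -3), -1), Add(1, -3)), 2)) = Add(-2, Pow(Mul(Pow(-8, -1), -2), 2)) = Add(-2, Pow(Mul(Rational(-1, 8), -2), 2)) = Add(-2, Pow(Rational(1, 4), 2)) = Add(-2, Rational(1, 16)) = Rational(-31, 16))
Add(Function('w')(H), Mul(-1, Function('J')(27))) = Add(Mul(-4, -36), Mul(-1, Rational(-31, 16))) = Add(144, Rational(31, 16)) = Rational(2335, 16)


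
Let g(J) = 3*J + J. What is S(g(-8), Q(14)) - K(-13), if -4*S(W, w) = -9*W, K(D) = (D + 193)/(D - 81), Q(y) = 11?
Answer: -3294/47 ≈ -70.085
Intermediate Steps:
K(D) = (193 + D)/(-81 + D)
g(J) = 4*J
S(W, w) = 9*W/4 (S(W, w) = -(-9)*W/4 = 9*W/4)
S(g(-8), Q(14)) - K(-13) = 9*(4*(-8))/4 - (193 - 13)/(-81 - 13) = (9/4)*(-32) - 180/(-94) = -72 - (-1)*180/94 = -72 - 1*(-90/47) = -72 + 90/47 = -3294/47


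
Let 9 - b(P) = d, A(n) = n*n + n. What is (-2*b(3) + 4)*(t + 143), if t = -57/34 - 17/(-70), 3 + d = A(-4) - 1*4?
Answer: -336928/595 ≈ -566.27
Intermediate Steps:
A(n) = n + n² (A(n) = n² + n = n + n²)
d = 5 (d = -3 + (-4*(1 - 4) - 1*4) = -3 + (-4*(-3) - 4) = -3 + (12 - 4) = -3 + 8 = 5)
b(P) = 4 (b(P) = 9 - 1*5 = 9 - 5 = 4)
t = -853/595 (t = -57*1/34 - 17*(-1/70) = -57/34 + 17/70 = -853/595 ≈ -1.4336)
(-2*b(3) + 4)*(t + 143) = (-2*4 + 4)*(-853/595 + 143) = (-8 + 4)*(84232/595) = -4*84232/595 = -336928/595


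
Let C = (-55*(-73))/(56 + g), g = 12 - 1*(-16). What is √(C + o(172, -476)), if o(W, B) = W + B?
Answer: I*√451941/42 ≈ 16.006*I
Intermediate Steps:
o(W, B) = B + W
g = 28 (g = 12 + 16 = 28)
C = 4015/84 (C = (-55*(-73))/(56 + 28) = 4015/84 ≈ 47.798)
√(C + o(172, -476)) = √(4015/84 + (-476 + 172)) = √(4015/84 - 304) = √(-21521/84) = I*√451941/42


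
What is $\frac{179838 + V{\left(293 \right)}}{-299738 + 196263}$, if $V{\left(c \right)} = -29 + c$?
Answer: $- \frac{180102}{103475} \approx -1.7405$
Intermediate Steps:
$\frac{179838 + V{\left(293 \right)}}{-299738 + 196263} = \frac{179838 + \left(-29 + 293\right)}{-299738 + 196263} = \frac{179838 + 264}{-103475} = 180102 \left(- \frac{1}{103475}\right) = - \frac{180102}{103475}$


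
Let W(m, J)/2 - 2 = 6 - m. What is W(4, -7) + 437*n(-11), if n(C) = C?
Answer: -4799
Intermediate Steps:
W(m, J) = 16 - 2*m (W(m, J) = 4 + 2*(6 - m) = 4 + (12 - 2*m) = 16 - 2*m)
W(4, -7) + 437*n(-11) = (16 - 2*4) + 437*(-11) = (16 - 8) - 4807 = 8 - 4807 = -4799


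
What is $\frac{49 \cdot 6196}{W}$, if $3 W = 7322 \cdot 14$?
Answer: $\frac{4647}{523} \approx 8.8853$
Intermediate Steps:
$W = \frac{102508}{3}$ ($W = \frac{7322 \cdot 14}{3} = \frac{1}{3} \cdot 102508 = \frac{102508}{3} \approx 34169.0$)
$\frac{49 \cdot 6196}{W} = \frac{49 \cdot 6196}{\frac{102508}{3}} = 303604 \cdot \frac{3}{102508} = \frac{4647}{523}$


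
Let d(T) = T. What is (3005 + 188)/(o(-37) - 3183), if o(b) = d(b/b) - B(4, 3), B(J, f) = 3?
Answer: -3193/3185 ≈ -1.0025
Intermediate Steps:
o(b) = -2 (o(b) = b/b - 1*3 = 1 - 3 = -2)
(3005 + 188)/(o(-37) - 3183) = (3005 + 188)/(-2 - 3183) = 3193/(-3185) = 3193*(-1/3185) = -3193/3185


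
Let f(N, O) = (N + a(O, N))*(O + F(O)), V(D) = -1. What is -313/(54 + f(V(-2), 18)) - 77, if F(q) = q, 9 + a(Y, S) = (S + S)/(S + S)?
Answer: -20477/270 ≈ -75.841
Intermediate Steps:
a(Y, S) = -8 (a(Y, S) = -9 + (S + S)/(S + S) = -9 + (2*S)/((2*S)) = -9 + (2*S)*(1/(2*S)) = -9 + 1 = -8)
f(N, O) = 2*O*(-8 + N) (f(N, O) = (N - 8)*(O + O) = (-8 + N)*(2*O) = 2*O*(-8 + N))
-313/(54 + f(V(-2), 18)) - 77 = -313/(54 + 2*18*(-8 - 1)) - 77 = -313/(54 + 2*18*(-9)) - 77 = -313/(54 - 324) - 77 = -313/(-270) - 77 = -313*(-1/270) - 77 = 313/270 - 77 = -20477/270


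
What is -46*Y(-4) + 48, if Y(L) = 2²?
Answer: -136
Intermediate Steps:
Y(L) = 4
-46*Y(-4) + 48 = -46*4 + 48 = -184 + 48 = -136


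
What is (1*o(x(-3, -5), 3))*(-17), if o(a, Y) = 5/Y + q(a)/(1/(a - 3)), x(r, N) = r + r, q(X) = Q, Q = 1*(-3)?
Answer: -1462/3 ≈ -487.33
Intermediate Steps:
Q = -3
q(X) = -3
x(r, N) = 2*r
o(a, Y) = 9 - 3*a + 5/Y (o(a, Y) = 5/Y - (-9 + 3*a) = 5/Y - 3*(-3 + a) = 5/Y + (9 - 3*a) = 9 - 3*a + 5/Y)
(1*o(x(-3, -5), 3))*(-17) = (1*(9 - 6*(-3) + 5/3))*(-17) = (1*(9 - 3*(-6) + 5*(⅓)))*(-17) = (1*(9 + 18 + 5/3))*(-17) = (1*(86/3))*(-17) = (86/3)*(-17) = -1462/3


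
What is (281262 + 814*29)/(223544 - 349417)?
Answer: -304868/125873 ≈ -2.4220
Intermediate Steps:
(281262 + 814*29)/(223544 - 349417) = (281262 + 23606)/(-125873) = 304868*(-1/125873) = -304868/125873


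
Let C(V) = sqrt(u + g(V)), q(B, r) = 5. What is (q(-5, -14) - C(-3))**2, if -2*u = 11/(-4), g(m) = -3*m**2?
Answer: (20 - I*sqrt(410))**2/16 ≈ -0.625 - 50.621*I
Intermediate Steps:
u = 11/8 (u = -11/(2*(-4)) = -11*(-1)/(2*4) = -1/2*(-11/4) = 11/8 ≈ 1.3750)
C(V) = sqrt(11/8 - 3*V**2)
(q(-5, -14) - C(-3))**2 = (5 - sqrt(22 - 48*(-3)**2)/4)**2 = (5 - sqrt(22 - 48*9)/4)**2 = (5 - sqrt(22 - 432)/4)**2 = (5 - sqrt(-410)/4)**2 = (5 - I*sqrt(410)/4)**2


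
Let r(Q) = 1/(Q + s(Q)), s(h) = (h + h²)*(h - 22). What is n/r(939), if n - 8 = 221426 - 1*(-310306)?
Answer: 430390440546660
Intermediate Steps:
n = 531740 (n = 8 + (221426 - 1*(-310306)) = 8 + (221426 + 310306) = 8 + 531732 = 531740)
s(h) = (-22 + h)*(h + h²) (s(h) = (h + h²)*(-22 + h) = (-22 + h)*(h + h²))
r(Q) = 1/(Q + Q*(-22 + Q² - 21*Q))
n/r(939) = 531740/((1/(939*(-21 + 939² - 21*939)))) = 531740/((1/(939*(-21 + 881721 - 19719)))) = 531740/(((1/939)/861981)) = 531740/(((1/939)*(1/861981))) = 531740/(1/809400159) = 531740*809400159 = 430390440546660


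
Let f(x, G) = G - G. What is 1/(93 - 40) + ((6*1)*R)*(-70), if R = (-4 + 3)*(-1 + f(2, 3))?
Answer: -22259/53 ≈ -419.98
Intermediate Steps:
f(x, G) = 0
R = 1 (R = (-4 + 3)*(-1 + 0) = -1*(-1) = 1)
1/(93 - 40) + ((6*1)*R)*(-70) = 1/(93 - 40) + ((6*1)*1)*(-70) = 1/53 + (6*1)*(-70) = 1/53 + 6*(-70) = 1/53 - 420 = -22259/53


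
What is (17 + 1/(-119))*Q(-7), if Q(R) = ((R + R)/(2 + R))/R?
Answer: -4044/595 ≈ -6.7966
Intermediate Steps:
Q(R) = 2/(2 + R) (Q(R) = ((2*R)/(2 + R))/R = (2*R/(2 + R))/R = 2/(2 + R))
(17 + 1/(-119))*Q(-7) = (17 + 1/(-119))*(2/(2 - 7)) = (17 - 1/119)*(2/(-5)) = 2022*(2*(-1/5))/119 = (2022/119)*(-2/5) = -4044/595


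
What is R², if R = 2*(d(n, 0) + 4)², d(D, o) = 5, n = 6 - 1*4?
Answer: 26244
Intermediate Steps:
n = 2 (n = 6 - 4 = 2)
R = 162 (R = 2*(5 + 4)² = 2*9² = 2*81 = 162)
R² = 162² = 26244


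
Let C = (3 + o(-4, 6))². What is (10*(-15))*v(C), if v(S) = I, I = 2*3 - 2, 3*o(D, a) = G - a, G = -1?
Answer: -600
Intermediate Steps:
o(D, a) = -⅓ - a/3 (o(D, a) = (-1 - a)/3 = -⅓ - a/3)
C = 4/9 (C = (3 + (-⅓ - ⅓*6))² = (3 + (-⅓ - 2))² = (3 - 7/3)² = (⅔)² = 4/9 ≈ 0.44444)
I = 4 (I = 6 - 2 = 4)
v(S) = 4
(10*(-15))*v(C) = (10*(-15))*4 = -150*4 = -600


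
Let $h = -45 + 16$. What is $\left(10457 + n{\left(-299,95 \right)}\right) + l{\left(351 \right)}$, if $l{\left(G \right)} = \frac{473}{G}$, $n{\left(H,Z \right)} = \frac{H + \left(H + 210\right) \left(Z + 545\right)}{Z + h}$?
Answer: $\frac{74060057}{7722} \approx 9590.8$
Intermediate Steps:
$h = -29$
$n{\left(H,Z \right)} = \frac{H + \left(210 + H\right) \left(545 + Z\right)}{-29 + Z}$ ($n{\left(H,Z \right)} = \frac{H + \left(H + 210\right) \left(Z + 545\right)}{Z - 29} = \frac{H + \left(210 + H\right) \left(545 + Z\right)}{-29 + Z}$)
$\left(10457 + n{\left(-299,95 \right)}\right) + l{\left(351 \right)} = \left(10457 + \frac{114450 + 210 \cdot 95 + 546 \left(-299\right) - 28405}{-29 + 95}\right) + \frac{473}{351} = \left(10457 + \frac{114450 + 19950 - 163254 - 28405}{66}\right) + 473 \cdot \frac{1}{351} = \left(10457 + \frac{1}{66} \left(-57259\right)\right) + \frac{473}{351} = \left(10457 - \frac{57259}{66}\right) + \frac{473}{351} = \frac{632903}{66} + \frac{473}{351} = \frac{74060057}{7722}$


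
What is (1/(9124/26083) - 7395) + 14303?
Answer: 63054675/9124 ≈ 6910.9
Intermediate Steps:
(1/(9124/26083) - 7395) + 14303 = (26083/9124 - 7395) + 14303 = -67445897/9124 + 14303 = 63054675/9124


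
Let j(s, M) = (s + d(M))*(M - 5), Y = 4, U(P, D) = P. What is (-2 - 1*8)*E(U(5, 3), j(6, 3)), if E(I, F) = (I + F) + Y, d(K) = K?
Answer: 90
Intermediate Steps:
j(s, M) = (-5 + M)*(M + s) (j(s, M) = (s + M)*(M - 5) = (M + s)*(-5 + M) = (-5 + M)*(M + s))
E(I, F) = 4 + F + I (E(I, F) = (I + F) + 4 = (F + I) + 4 = 4 + F + I)
(-2 - 1*8)*E(U(5, 3), j(6, 3)) = (-2 - 1*8)*(4 + (3² - 5*3 - 5*6 + 3*6) + 5) = (-2 - 8)*(4 + (9 - 15 - 30 + 18) + 5) = -10*(4 - 18 + 5) = -10*(-9) = 90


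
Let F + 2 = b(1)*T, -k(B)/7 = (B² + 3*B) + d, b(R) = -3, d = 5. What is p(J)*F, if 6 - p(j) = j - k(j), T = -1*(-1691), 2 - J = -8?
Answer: 4816175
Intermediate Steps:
J = 10 (J = 2 - 1*(-8) = 2 + 8 = 10)
T = 1691
k(B) = -35 - 21*B - 7*B² (k(B) = -7*((B² + 3*B) + 5) = -7*(5 + B² + 3*B) = -35 - 21*B - 7*B²)
p(j) = -29 - 22*j - 7*j² (p(j) = 6 - (j - (-35 - 21*j - 7*j²)) = 6 - (j + (35 + 7*j² + 21*j)) = 6 - (35 + 7*j² + 22*j) = 6 + (-35 - 22*j - 7*j²) = -29 - 22*j - 7*j²)
F = -5075 (F = -2 - 3*1691 = -2 - 5073 = -5075)
p(J)*F = (-29 - 22*10 - 7*10²)*(-5075) = (-29 - 220 - 7*100)*(-5075) = (-29 - 220 - 700)*(-5075) = -949*(-5075) = 4816175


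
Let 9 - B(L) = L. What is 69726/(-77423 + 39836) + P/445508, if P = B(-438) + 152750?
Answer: -8435091723/5581769732 ≈ -1.5112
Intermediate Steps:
B(L) = 9 - L
P = 153197 (P = (9 - 1*(-438)) + 152750 = (9 + 438) + 152750 = 447 + 152750 = 153197)
69726/(-77423 + 39836) + P/445508 = 69726/(-77423 + 39836) + 153197/445508 = 69726/(-37587) + 153197*(1/445508) = 69726*(-1/37587) + 153197/445508 = -23242/12529 + 153197/445508 = -8435091723/5581769732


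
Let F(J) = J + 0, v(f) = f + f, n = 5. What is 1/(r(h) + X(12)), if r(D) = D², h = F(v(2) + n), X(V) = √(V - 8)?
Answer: 1/83 ≈ 0.012048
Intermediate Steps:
X(V) = √(-8 + V)
v(f) = 2*f
F(J) = J
h = 9 (h = 2*2 + 5 = 4 + 5 = 9)
1/(r(h) + X(12)) = 1/(9² + √(-8 + 12)) = 1/(81 + √4) = 1/(81 + 2) = 1/83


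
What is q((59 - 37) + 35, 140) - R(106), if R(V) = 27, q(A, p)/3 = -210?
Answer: -657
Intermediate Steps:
q(A, p) = -630 (q(A, p) = 3*(-210) = -630)
q((59 - 37) + 35, 140) - R(106) = -630 - 1*27 = -630 - 27 = -657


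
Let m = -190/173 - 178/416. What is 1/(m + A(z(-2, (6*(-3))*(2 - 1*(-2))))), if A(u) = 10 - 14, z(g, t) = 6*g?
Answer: -35984/198853 ≈ -0.18096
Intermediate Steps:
A(u) = -4
m = -54917/35984 (m = -190*1/173 - 178*1/416 = -190/173 - 89/208 = -54917/35984 ≈ -1.5261)
1/(m + A(z(-2, (6*(-3))*(2 - 1*(-2))))) = 1/(-54917/35984 - 4) = 1/(-198853/35984) = -35984/198853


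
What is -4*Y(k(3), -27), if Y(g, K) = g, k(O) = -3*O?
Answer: 36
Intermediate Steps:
-4*Y(k(3), -27) = -(-12)*3 = -4*(-9) = 36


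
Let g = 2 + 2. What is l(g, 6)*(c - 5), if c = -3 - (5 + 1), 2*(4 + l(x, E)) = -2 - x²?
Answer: 182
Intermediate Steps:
g = 4
l(x, E) = -5 - x²/2 (l(x, E) = -4 + (-2 - x²)/2 = -4 + (-1 - x²/2) = -5 - x²/2)
c = -9 (c = -3 - 1*6 = -3 - 6 = -9)
l(g, 6)*(c - 5) = (-5 - ½*4²)*(-9 - 5) = (-5 - ½*16)*(-14) = (-5 - 8)*(-14) = -13*(-14) = 182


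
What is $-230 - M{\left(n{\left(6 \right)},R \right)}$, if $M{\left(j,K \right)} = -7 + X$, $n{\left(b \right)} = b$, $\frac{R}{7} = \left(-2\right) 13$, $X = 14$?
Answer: $-237$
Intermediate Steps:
$R = -182$ ($R = 7 \left(\left(-2\right) 13\right) = 7 \left(-26\right) = -182$)
$M{\left(j,K \right)} = 7$ ($M{\left(j,K \right)} = -7 + 14 = 7$)
$-230 - M{\left(n{\left(6 \right)},R \right)} = -230 - 7 = -237$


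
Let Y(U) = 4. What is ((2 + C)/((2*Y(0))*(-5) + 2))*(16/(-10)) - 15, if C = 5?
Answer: -1397/95 ≈ -14.705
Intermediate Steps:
((2 + C)/((2*Y(0))*(-5) + 2))*(16/(-10)) - 15 = ((2 + 5)/((2*4)*(-5) + 2))*(16/(-10)) - 15 = (7/(8*(-5) + 2))*(16*(-⅒)) - 15 = (7/(-40 + 2))*(-8/5) - 15 = (7/(-38))*(-8/5) - 15 = (7*(-1/38))*(-8/5) - 15 = -7/38*(-8/5) - 15 = 28/95 - 15 = -1397/95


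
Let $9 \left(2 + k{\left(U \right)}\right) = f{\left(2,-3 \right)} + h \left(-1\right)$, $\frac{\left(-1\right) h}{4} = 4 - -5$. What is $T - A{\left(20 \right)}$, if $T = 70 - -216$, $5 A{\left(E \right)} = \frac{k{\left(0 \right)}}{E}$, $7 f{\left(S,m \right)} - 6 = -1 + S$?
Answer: $\frac{257381}{900} \approx 285.98$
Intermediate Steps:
$h = -36$ ($h = - 4 \left(4 - -5\right) = - 4 \left(4 + 5\right) = \left(-4\right) 9 = -36$)
$f{\left(S,m \right)} = \frac{5}{7} + \frac{S}{7}$ ($f{\left(S,m \right)} = \frac{6}{7} + \frac{-1 + S}{7} = \frac{6}{7} + \left(- \frac{1}{7} + \frac{S}{7}\right) = \frac{5}{7} + \frac{S}{7}$)
$k{\left(U \right)} = \frac{19}{9}$ ($k{\left(U \right)} = -2 + \frac{\left(\frac{5}{7} + \frac{1}{7} \cdot 2\right) - -36}{9} = -2 + \frac{\left(\frac{5}{7} + \frac{2}{7}\right) + 36}{9} = -2 + \frac{1 + 36}{9} = -2 + \frac{1}{9} \cdot 37 = -2 + \frac{37}{9} = \frac{19}{9}$)
$A{\left(E \right)} = \frac{19}{45 E}$ ($A{\left(E \right)} = \frac{\frac{19}{9} \frac{1}{E}}{5} = \frac{19}{45 E}$)
$T = 286$ ($T = 70 + 216 = 286$)
$T - A{\left(20 \right)} = 286 - \frac{19}{45 \cdot 20} = 286 - \frac{19}{45} \cdot \frac{1}{20} = 286 - \frac{19}{900} = \frac{257381}{900}$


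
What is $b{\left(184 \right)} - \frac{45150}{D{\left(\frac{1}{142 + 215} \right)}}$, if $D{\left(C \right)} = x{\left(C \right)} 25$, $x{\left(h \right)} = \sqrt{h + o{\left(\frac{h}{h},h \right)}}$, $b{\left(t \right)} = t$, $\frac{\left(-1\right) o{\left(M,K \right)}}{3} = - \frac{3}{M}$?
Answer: $184 - \frac{903 \sqrt{1147398}}{1607} \approx -417.91$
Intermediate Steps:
$o{\left(M,K \right)} = \frac{9}{M}$ ($o{\left(M,K \right)} = - 3 \left(- \frac{3}{M}\right) = \frac{9}{M}$)
$x{\left(h \right)} = \sqrt{9 + h}$ ($x{\left(h \right)} = \sqrt{h + \frac{9}{h \frac{1}{h}}} = \sqrt{h + \frac{9}{1}} = \sqrt{h + 9 \cdot 1} = \sqrt{h + 9} = \sqrt{9 + h}$)
$D{\left(C \right)} = 25 \sqrt{9 + C}$ ($D{\left(C \right)} = \sqrt{9 + C} 25 = 25 \sqrt{9 + C}$)
$b{\left(184 \right)} - \frac{45150}{D{\left(\frac{1}{142 + 215} \right)}} = 184 - \frac{45150}{25 \sqrt{9 + \frac{1}{142 + 215}}} = 184 - \frac{45150}{25 \sqrt{9 + \frac{1}{357}}} = 184 - \frac{45150}{25 \sqrt{\frac{3214}{357}}} = 184 - \frac{45150}{25 \frac{\sqrt{1147398}}{357}} = 184 - \frac{45150}{\frac{25}{357} \sqrt{1147398}} = 184 - 45150 \frac{\sqrt{1147398}}{80350} = 184 - \frac{903 \sqrt{1147398}}{1607}$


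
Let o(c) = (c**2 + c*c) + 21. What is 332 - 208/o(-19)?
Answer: 246468/743 ≈ 331.72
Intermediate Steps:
o(c) = 21 + 2*c**2 (o(c) = (c**2 + c**2) + 21 = 2*c**2 + 21 = 21 + 2*c**2)
332 - 208/o(-19) = 332 - 208/(21 + 2*(-19)**2) = 332 - 208/(21 + 2*361) = 332 - 208/(21 + 722) = 332 - 208/743 = 246468/743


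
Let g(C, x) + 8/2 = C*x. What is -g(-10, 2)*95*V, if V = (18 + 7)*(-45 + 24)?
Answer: -1197000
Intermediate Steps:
g(C, x) = -4 + C*x
V = -525 (V = 25*(-21) = -525)
-g(-10, 2)*95*V = -(-4 - 10*2)*95*(-525) = -(-4 - 20)*95*(-525) = -(-24*95)*(-525) = -(-2280)*(-525) = -1*1197000 = -1197000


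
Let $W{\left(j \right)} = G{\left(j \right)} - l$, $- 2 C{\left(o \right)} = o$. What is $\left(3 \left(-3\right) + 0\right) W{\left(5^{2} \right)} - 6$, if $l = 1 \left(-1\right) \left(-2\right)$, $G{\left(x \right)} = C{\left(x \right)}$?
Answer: $\frac{249}{2} \approx 124.5$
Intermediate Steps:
$C{\left(o \right)} = - \frac{o}{2}$
$G{\left(x \right)} = - \frac{x}{2}$
$l = 2$ ($l = \left(-1\right) \left(-2\right) = 2$)
$W{\left(j \right)} = -2 - \frac{j}{2}$ ($W{\left(j \right)} = - \frac{j}{2} - 2 = -2 - \frac{j}{2}$)
$\left(3 \left(-3\right) + 0\right) W{\left(5^{2} \right)} - 6 = \left(3 \left(-3\right) + 0\right) \left(-2 - \frac{5^{2}}{2}\right) - 6 = \left(-9 + 0\right) \left(-2 - \frac{25}{2}\right) - 6 = - 9 \left(-2 - \frac{25}{2}\right) - 6 = \left(-9\right) \left(- \frac{29}{2}\right) - 6 = \frac{261}{2} - 6 = \frac{249}{2}$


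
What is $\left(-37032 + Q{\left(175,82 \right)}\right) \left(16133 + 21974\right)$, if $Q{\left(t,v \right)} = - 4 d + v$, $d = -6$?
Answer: $-1407139082$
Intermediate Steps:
$Q{\left(t,v \right)} = 24 + v$ ($Q{\left(t,v \right)} = \left(-4\right) \left(-6\right) + v = 24 + v$)
$\left(-37032 + Q{\left(175,82 \right)}\right) \left(16133 + 21974\right) = \left(-37032 + \left(24 + 82\right)\right) \left(16133 + 21974\right) = \left(-37032 + 106\right) 38107 = \left(-36926\right) 38107 = -1407139082$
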